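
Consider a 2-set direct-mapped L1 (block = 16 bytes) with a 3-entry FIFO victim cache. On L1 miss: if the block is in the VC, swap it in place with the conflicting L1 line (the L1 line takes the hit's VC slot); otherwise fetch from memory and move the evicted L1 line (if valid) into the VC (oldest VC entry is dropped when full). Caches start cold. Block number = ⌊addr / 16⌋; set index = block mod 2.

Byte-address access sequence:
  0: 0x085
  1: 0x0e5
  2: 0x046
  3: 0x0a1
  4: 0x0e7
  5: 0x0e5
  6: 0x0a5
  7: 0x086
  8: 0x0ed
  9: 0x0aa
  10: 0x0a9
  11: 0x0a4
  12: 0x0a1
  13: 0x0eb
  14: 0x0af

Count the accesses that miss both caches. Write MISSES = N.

MISSES = 4

#0 0x85→b8/s0 MISS; vc=[]
#1 0xe5→b14/s0 MISS; vc=[8]
#2 0x46→b4/s0 MISS; vc=[8,14]
#3 0xa1→b10/s0 MISS; vc=[8,14,4]
#4 0xe7→b14/s0 VC-HIT; vc=[8,10,4]
#5 0xe5→b14/s0 L1-HIT; vc=[8,10,4]
#6 0xa5→b10/s0 VC-HIT; vc=[8,14,4]
#7 0x86→b8/s0 VC-HIT; vc=[10,14,4]
#8 0xed→b14/s0 VC-HIT; vc=[10,8,4]
#9 0xaa→b10/s0 VC-HIT; vc=[14,8,4]
#10 0xa9→b10/s0 L1-HIT; vc=[14,8,4]
#11 0xa4→b10/s0 L1-HIT; vc=[14,8,4]
#12 0xa1→b10/s0 L1-HIT; vc=[14,8,4]
#13 0xeb→b14/s0 VC-HIT; vc=[10,8,4]
#14 0xaf→b10/s0 VC-HIT; vc=[14,8,4]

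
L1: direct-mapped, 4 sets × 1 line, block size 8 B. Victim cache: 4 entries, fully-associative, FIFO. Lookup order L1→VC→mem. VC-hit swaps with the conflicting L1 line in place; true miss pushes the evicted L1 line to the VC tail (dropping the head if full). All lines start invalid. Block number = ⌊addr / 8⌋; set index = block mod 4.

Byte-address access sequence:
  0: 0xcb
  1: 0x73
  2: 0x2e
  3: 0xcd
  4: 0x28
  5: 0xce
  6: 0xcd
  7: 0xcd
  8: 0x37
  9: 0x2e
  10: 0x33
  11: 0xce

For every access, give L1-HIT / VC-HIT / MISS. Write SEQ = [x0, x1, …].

SEQ = [MISS, MISS, MISS, VC-HIT, VC-HIT, VC-HIT, L1-HIT, L1-HIT, MISS, VC-HIT, L1-HIT, VC-HIT]

#0 0xcb→b25/s1 MISS; vc=[]
#1 0x73→b14/s2 MISS; vc=[]
#2 0x2e→b5/s1 MISS; vc=[25]
#3 0xcd→b25/s1 VC-HIT; vc=[5]
#4 0x28→b5/s1 VC-HIT; vc=[25]
#5 0xce→b25/s1 VC-HIT; vc=[5]
#6 0xcd→b25/s1 L1-HIT; vc=[5]
#7 0xcd→b25/s1 L1-HIT; vc=[5]
#8 0x37→b6/s2 MISS; vc=[5,14]
#9 0x2e→b5/s1 VC-HIT; vc=[25,14]
#10 0x33→b6/s2 L1-HIT; vc=[25,14]
#11 0xce→b25/s1 VC-HIT; vc=[5,14]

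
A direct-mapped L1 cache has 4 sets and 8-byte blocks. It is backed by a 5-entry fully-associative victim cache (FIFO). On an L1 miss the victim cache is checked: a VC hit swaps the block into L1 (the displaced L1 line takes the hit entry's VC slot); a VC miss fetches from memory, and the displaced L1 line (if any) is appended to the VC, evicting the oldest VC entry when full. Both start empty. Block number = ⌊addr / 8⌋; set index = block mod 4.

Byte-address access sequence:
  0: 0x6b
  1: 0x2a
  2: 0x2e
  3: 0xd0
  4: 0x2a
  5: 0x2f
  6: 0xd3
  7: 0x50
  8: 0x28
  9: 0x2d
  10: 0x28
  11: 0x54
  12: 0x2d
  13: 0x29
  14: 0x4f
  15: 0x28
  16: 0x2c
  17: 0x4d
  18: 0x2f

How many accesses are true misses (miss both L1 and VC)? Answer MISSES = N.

MISSES = 5

  [0] addr=0x6b blk=13 s=1: MISS | VC []
  [1] addr=0x2a blk=5 s=1: MISS | VC [13]
  [2] addr=0x2e blk=5 s=1: L1-HIT | VC [13]
  [3] addr=0xd0 blk=26 s=2: MISS | VC [13]
  [4] addr=0x2a blk=5 s=1: L1-HIT | VC [13]
  [5] addr=0x2f blk=5 s=1: L1-HIT | VC [13]
  [6] addr=0xd3 blk=26 s=2: L1-HIT | VC [13]
  [7] addr=0x50 blk=10 s=2: MISS | VC [13, 26]
  [8] addr=0x28 blk=5 s=1: L1-HIT | VC [13, 26]
  [9] addr=0x2d blk=5 s=1: L1-HIT | VC [13, 26]
  [10] addr=0x28 blk=5 s=1: L1-HIT | VC [13, 26]
  [11] addr=0x54 blk=10 s=2: L1-HIT | VC [13, 26]
  [12] addr=0x2d blk=5 s=1: L1-HIT | VC [13, 26]
  [13] addr=0x29 blk=5 s=1: L1-HIT | VC [13, 26]
  [14] addr=0x4f blk=9 s=1: MISS | VC [13, 26, 5]
  [15] addr=0x28 blk=5 s=1: VC-HIT | VC [13, 26, 9]
  [16] addr=0x2c blk=5 s=1: L1-HIT | VC [13, 26, 9]
  [17] addr=0x4d blk=9 s=1: VC-HIT | VC [13, 26, 5]
  [18] addr=0x2f blk=5 s=1: VC-HIT | VC [13, 26, 9]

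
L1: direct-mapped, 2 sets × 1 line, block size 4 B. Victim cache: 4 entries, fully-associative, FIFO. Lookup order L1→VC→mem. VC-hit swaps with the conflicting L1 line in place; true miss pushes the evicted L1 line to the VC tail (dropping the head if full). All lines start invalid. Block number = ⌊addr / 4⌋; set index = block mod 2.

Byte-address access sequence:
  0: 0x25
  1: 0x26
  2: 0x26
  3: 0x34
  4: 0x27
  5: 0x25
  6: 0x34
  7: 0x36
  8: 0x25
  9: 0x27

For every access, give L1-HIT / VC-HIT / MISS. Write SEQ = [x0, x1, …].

#0 0x25→b9/s1 MISS; vc=[]
#1 0x26→b9/s1 L1-HIT; vc=[]
#2 0x26→b9/s1 L1-HIT; vc=[]
#3 0x34→b13/s1 MISS; vc=[9]
#4 0x27→b9/s1 VC-HIT; vc=[13]
#5 0x25→b9/s1 L1-HIT; vc=[13]
#6 0x34→b13/s1 VC-HIT; vc=[9]
#7 0x36→b13/s1 L1-HIT; vc=[9]
#8 0x25→b9/s1 VC-HIT; vc=[13]
#9 0x27→b9/s1 L1-HIT; vc=[13]

SEQ = [MISS, L1-HIT, L1-HIT, MISS, VC-HIT, L1-HIT, VC-HIT, L1-HIT, VC-HIT, L1-HIT]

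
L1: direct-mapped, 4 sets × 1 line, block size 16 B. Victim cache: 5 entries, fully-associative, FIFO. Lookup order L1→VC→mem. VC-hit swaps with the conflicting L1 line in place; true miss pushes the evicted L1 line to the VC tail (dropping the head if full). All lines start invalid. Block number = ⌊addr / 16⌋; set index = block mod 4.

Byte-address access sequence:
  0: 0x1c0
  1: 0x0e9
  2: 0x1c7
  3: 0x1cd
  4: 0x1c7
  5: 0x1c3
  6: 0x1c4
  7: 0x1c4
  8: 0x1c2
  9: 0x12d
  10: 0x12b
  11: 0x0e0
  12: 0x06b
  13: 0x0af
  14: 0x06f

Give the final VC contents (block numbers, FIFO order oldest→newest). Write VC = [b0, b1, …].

  [0] addr=0x1c0 blk=28 s=0: MISS | VC []
  [1] addr=0xe9 blk=14 s=2: MISS | VC []
  [2] addr=0x1c7 blk=28 s=0: L1-HIT | VC []
  [3] addr=0x1cd blk=28 s=0: L1-HIT | VC []
  [4] addr=0x1c7 blk=28 s=0: L1-HIT | VC []
  [5] addr=0x1c3 blk=28 s=0: L1-HIT | VC []
  [6] addr=0x1c4 blk=28 s=0: L1-HIT | VC []
  [7] addr=0x1c4 blk=28 s=0: L1-HIT | VC []
  [8] addr=0x1c2 blk=28 s=0: L1-HIT | VC []
  [9] addr=0x12d blk=18 s=2: MISS | VC [14]
  [10] addr=0x12b blk=18 s=2: L1-HIT | VC [14]
  [11] addr=0xe0 blk=14 s=2: VC-HIT | VC [18]
  [12] addr=0x6b blk=6 s=2: MISS | VC [18, 14]
  [13] addr=0xaf blk=10 s=2: MISS | VC [18, 14, 6]
  [14] addr=0x6f blk=6 s=2: VC-HIT | VC [18, 14, 10]

VC = [18, 14, 10]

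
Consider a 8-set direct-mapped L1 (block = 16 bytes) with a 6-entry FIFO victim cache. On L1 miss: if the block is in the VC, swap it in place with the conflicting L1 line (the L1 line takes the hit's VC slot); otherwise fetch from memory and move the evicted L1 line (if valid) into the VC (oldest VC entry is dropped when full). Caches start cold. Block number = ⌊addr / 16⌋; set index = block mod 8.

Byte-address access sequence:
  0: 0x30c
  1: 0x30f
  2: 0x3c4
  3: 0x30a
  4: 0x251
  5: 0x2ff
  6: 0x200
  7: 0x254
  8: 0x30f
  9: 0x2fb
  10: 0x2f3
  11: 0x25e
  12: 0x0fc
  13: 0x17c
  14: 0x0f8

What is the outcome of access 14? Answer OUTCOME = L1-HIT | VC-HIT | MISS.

OUTCOME = VC-HIT

0: 0x30c (blk 48, set 0) → MISS  vc=[]
1: 0x30f (blk 48, set 0) → L1-HIT  vc=[]
2: 0x3c4 (blk 60, set 4) → MISS  vc=[]
3: 0x30a (blk 48, set 0) → L1-HIT  vc=[]
4: 0x251 (blk 37, set 5) → MISS  vc=[]
5: 0x2ff (blk 47, set 7) → MISS  vc=[]
6: 0x200 (blk 32, set 0) → MISS  vc=[48]
7: 0x254 (blk 37, set 5) → L1-HIT  vc=[48]
8: 0x30f (blk 48, set 0) → VC-HIT  vc=[32]
9: 0x2fb (blk 47, set 7) → L1-HIT  vc=[32]
10: 0x2f3 (blk 47, set 7) → L1-HIT  vc=[32]
11: 0x25e (blk 37, set 5) → L1-HIT  vc=[32]
12: 0xfc (blk 15, set 7) → MISS  vc=[32, 47]
13: 0x17c (blk 23, set 7) → MISS  vc=[32, 47, 15]
14: 0xf8 (blk 15, set 7) → VC-HIT  vc=[32, 47, 23]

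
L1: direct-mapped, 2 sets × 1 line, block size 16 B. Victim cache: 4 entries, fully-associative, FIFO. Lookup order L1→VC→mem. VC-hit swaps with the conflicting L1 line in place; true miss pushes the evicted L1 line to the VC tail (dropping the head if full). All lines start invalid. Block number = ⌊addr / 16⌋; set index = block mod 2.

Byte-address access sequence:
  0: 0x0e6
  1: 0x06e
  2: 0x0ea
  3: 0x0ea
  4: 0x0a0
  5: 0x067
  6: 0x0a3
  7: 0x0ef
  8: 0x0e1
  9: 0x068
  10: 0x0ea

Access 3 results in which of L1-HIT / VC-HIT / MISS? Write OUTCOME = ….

OUTCOME = L1-HIT

0: 0xe6 (blk 14, set 0) → MISS  vc=[]
1: 0x6e (blk 6, set 0) → MISS  vc=[14]
2: 0xea (blk 14, set 0) → VC-HIT  vc=[6]
3: 0xea (blk 14, set 0) → L1-HIT  vc=[6]
4: 0xa0 (blk 10, set 0) → MISS  vc=[6, 14]
5: 0x67 (blk 6, set 0) → VC-HIT  vc=[10, 14]
6: 0xa3 (blk 10, set 0) → VC-HIT  vc=[6, 14]
7: 0xef (blk 14, set 0) → VC-HIT  vc=[6, 10]
8: 0xe1 (blk 14, set 0) → L1-HIT  vc=[6, 10]
9: 0x68 (blk 6, set 0) → VC-HIT  vc=[14, 10]
10: 0xea (blk 14, set 0) → VC-HIT  vc=[6, 10]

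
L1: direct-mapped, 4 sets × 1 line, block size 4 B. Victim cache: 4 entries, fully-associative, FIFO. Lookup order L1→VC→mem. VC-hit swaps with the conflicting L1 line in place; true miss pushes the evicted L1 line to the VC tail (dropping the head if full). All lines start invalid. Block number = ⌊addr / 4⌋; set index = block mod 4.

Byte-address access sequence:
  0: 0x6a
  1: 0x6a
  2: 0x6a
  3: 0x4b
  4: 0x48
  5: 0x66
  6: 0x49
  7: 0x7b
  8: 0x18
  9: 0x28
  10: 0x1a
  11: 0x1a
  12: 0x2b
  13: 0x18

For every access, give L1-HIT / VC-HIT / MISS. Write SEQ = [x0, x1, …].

0: 0x6a (blk 26, set 2) → MISS  vc=[]
1: 0x6a (blk 26, set 2) → L1-HIT  vc=[]
2: 0x6a (blk 26, set 2) → L1-HIT  vc=[]
3: 0x4b (blk 18, set 2) → MISS  vc=[26]
4: 0x48 (blk 18, set 2) → L1-HIT  vc=[26]
5: 0x66 (blk 25, set 1) → MISS  vc=[26]
6: 0x49 (blk 18, set 2) → L1-HIT  vc=[26]
7: 0x7b (blk 30, set 2) → MISS  vc=[26, 18]
8: 0x18 (blk 6, set 2) → MISS  vc=[26, 18, 30]
9: 0x28 (blk 10, set 2) → MISS  vc=[26, 18, 30, 6]
10: 0x1a (blk 6, set 2) → VC-HIT  vc=[26, 18, 30, 10]
11: 0x1a (blk 6, set 2) → L1-HIT  vc=[26, 18, 30, 10]
12: 0x2b (blk 10, set 2) → VC-HIT  vc=[26, 18, 30, 6]
13: 0x18 (blk 6, set 2) → VC-HIT  vc=[26, 18, 30, 10]

SEQ = [MISS, L1-HIT, L1-HIT, MISS, L1-HIT, MISS, L1-HIT, MISS, MISS, MISS, VC-HIT, L1-HIT, VC-HIT, VC-HIT]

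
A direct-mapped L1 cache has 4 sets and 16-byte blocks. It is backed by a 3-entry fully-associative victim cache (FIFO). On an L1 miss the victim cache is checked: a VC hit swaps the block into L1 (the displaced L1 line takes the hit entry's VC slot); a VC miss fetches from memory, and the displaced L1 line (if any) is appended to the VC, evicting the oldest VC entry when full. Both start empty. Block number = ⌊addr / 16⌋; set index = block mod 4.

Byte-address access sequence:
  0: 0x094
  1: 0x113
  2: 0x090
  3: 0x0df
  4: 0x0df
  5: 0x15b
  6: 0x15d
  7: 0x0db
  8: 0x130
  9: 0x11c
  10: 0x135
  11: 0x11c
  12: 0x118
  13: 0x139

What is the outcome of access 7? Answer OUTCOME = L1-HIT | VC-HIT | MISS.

  [0] addr=0x94 blk=9 s=1: MISS | VC []
  [1] addr=0x113 blk=17 s=1: MISS | VC [9]
  [2] addr=0x90 blk=9 s=1: VC-HIT | VC [17]
  [3] addr=0xdf blk=13 s=1: MISS | VC [17, 9]
  [4] addr=0xdf blk=13 s=1: L1-HIT | VC [17, 9]
  [5] addr=0x15b blk=21 s=1: MISS | VC [17, 9, 13]
  [6] addr=0x15d blk=21 s=1: L1-HIT | VC [17, 9, 13]
  [7] addr=0xdb blk=13 s=1: VC-HIT | VC [17, 9, 21]
  [8] addr=0x130 blk=19 s=3: MISS | VC [17, 9, 21]
  [9] addr=0x11c blk=17 s=1: VC-HIT | VC [13, 9, 21]
  [10] addr=0x135 blk=19 s=3: L1-HIT | VC [13, 9, 21]
  [11] addr=0x11c blk=17 s=1: L1-HIT | VC [13, 9, 21]
  [12] addr=0x118 blk=17 s=1: L1-HIT | VC [13, 9, 21]
  [13] addr=0x139 blk=19 s=3: L1-HIT | VC [13, 9, 21]

OUTCOME = VC-HIT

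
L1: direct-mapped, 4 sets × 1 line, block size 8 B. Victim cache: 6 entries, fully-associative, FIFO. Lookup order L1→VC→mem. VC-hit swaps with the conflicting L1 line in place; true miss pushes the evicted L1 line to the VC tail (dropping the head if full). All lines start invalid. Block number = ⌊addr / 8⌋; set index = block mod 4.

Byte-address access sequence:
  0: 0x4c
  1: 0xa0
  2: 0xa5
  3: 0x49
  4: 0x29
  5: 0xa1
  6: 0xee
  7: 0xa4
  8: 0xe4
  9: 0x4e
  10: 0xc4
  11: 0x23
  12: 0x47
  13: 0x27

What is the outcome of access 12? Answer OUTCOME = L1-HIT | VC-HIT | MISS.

#0 0x4c→b9/s1 MISS; vc=[]
#1 0xa0→b20/s0 MISS; vc=[]
#2 0xa5→b20/s0 L1-HIT; vc=[]
#3 0x49→b9/s1 L1-HIT; vc=[]
#4 0x29→b5/s1 MISS; vc=[9]
#5 0xa1→b20/s0 L1-HIT; vc=[9]
#6 0xee→b29/s1 MISS; vc=[9,5]
#7 0xa4→b20/s0 L1-HIT; vc=[9,5]
#8 0xe4→b28/s0 MISS; vc=[9,5,20]
#9 0x4e→b9/s1 VC-HIT; vc=[29,5,20]
#10 0xc4→b24/s0 MISS; vc=[29,5,20,28]
#11 0x23→b4/s0 MISS; vc=[29,5,20,28,24]
#12 0x47→b8/s0 MISS; vc=[29,5,20,28,24,4]
#13 0x27→b4/s0 VC-HIT; vc=[29,5,20,28,24,8]

OUTCOME = MISS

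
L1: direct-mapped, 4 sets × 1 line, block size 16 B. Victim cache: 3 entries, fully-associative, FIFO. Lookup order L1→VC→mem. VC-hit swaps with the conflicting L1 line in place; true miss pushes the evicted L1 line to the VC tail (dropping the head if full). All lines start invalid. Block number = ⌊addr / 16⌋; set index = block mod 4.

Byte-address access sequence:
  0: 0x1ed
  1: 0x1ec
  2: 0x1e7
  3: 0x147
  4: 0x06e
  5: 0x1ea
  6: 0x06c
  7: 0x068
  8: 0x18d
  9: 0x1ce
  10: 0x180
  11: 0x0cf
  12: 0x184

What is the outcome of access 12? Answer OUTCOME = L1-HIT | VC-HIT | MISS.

OUTCOME = VC-HIT

  [0] addr=0x1ed blk=30 s=2: MISS | VC []
  [1] addr=0x1ec blk=30 s=2: L1-HIT | VC []
  [2] addr=0x1e7 blk=30 s=2: L1-HIT | VC []
  [3] addr=0x147 blk=20 s=0: MISS | VC []
  [4] addr=0x6e blk=6 s=2: MISS | VC [30]
  [5] addr=0x1ea blk=30 s=2: VC-HIT | VC [6]
  [6] addr=0x6c blk=6 s=2: VC-HIT | VC [30]
  [7] addr=0x68 blk=6 s=2: L1-HIT | VC [30]
  [8] addr=0x18d blk=24 s=0: MISS | VC [30, 20]
  [9] addr=0x1ce blk=28 s=0: MISS | VC [30, 20, 24]
  [10] addr=0x180 blk=24 s=0: VC-HIT | VC [30, 20, 28]
  [11] addr=0xcf blk=12 s=0: MISS | VC [20, 28, 24]
  [12] addr=0x184 blk=24 s=0: VC-HIT | VC [20, 28, 12]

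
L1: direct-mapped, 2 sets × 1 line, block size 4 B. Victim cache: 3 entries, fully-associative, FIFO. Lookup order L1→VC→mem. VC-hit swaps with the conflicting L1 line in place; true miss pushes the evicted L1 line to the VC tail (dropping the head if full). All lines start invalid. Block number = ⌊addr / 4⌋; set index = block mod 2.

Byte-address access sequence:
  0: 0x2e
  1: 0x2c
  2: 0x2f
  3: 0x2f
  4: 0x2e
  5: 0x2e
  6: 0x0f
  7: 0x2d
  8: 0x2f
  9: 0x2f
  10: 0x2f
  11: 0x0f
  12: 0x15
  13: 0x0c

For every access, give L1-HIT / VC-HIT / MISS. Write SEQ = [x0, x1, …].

  [0] addr=0x2e blk=11 s=1: MISS | VC []
  [1] addr=0x2c blk=11 s=1: L1-HIT | VC []
  [2] addr=0x2f blk=11 s=1: L1-HIT | VC []
  [3] addr=0x2f blk=11 s=1: L1-HIT | VC []
  [4] addr=0x2e blk=11 s=1: L1-HIT | VC []
  [5] addr=0x2e blk=11 s=1: L1-HIT | VC []
  [6] addr=0xf blk=3 s=1: MISS | VC [11]
  [7] addr=0x2d blk=11 s=1: VC-HIT | VC [3]
  [8] addr=0x2f blk=11 s=1: L1-HIT | VC [3]
  [9] addr=0x2f blk=11 s=1: L1-HIT | VC [3]
  [10] addr=0x2f blk=11 s=1: L1-HIT | VC [3]
  [11] addr=0xf blk=3 s=1: VC-HIT | VC [11]
  [12] addr=0x15 blk=5 s=1: MISS | VC [11, 3]
  [13] addr=0xc blk=3 s=1: VC-HIT | VC [11, 5]

SEQ = [MISS, L1-HIT, L1-HIT, L1-HIT, L1-HIT, L1-HIT, MISS, VC-HIT, L1-HIT, L1-HIT, L1-HIT, VC-HIT, MISS, VC-HIT]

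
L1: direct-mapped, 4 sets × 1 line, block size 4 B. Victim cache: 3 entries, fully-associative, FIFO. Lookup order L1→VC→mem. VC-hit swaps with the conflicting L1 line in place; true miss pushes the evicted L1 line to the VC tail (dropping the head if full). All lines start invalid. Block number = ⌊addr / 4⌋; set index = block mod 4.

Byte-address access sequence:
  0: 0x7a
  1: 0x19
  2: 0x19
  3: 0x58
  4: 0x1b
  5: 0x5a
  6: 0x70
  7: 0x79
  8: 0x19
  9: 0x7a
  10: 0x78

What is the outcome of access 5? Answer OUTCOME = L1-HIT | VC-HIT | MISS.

OUTCOME = VC-HIT

  [0] addr=0x7a blk=30 s=2: MISS | VC []
  [1] addr=0x19 blk=6 s=2: MISS | VC [30]
  [2] addr=0x19 blk=6 s=2: L1-HIT | VC [30]
  [3] addr=0x58 blk=22 s=2: MISS | VC [30, 6]
  [4] addr=0x1b blk=6 s=2: VC-HIT | VC [30, 22]
  [5] addr=0x5a blk=22 s=2: VC-HIT | VC [30, 6]
  [6] addr=0x70 blk=28 s=0: MISS | VC [30, 6]
  [7] addr=0x79 blk=30 s=2: VC-HIT | VC [22, 6]
  [8] addr=0x19 blk=6 s=2: VC-HIT | VC [22, 30]
  [9] addr=0x7a blk=30 s=2: VC-HIT | VC [22, 6]
  [10] addr=0x78 blk=30 s=2: L1-HIT | VC [22, 6]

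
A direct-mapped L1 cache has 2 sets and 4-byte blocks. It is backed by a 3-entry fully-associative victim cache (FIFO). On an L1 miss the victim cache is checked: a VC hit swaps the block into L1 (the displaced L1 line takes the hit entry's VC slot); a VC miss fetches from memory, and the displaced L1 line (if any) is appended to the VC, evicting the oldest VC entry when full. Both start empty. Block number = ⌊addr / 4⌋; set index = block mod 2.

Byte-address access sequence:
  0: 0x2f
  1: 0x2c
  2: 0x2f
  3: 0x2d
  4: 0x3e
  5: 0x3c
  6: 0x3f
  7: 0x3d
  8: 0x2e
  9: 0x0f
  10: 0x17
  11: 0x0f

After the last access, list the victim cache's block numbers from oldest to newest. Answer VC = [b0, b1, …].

VC = [15, 11, 5]

  [0] addr=0x2f blk=11 s=1: MISS | VC []
  [1] addr=0x2c blk=11 s=1: L1-HIT | VC []
  [2] addr=0x2f blk=11 s=1: L1-HIT | VC []
  [3] addr=0x2d blk=11 s=1: L1-HIT | VC []
  [4] addr=0x3e blk=15 s=1: MISS | VC [11]
  [5] addr=0x3c blk=15 s=1: L1-HIT | VC [11]
  [6] addr=0x3f blk=15 s=1: L1-HIT | VC [11]
  [7] addr=0x3d blk=15 s=1: L1-HIT | VC [11]
  [8] addr=0x2e blk=11 s=1: VC-HIT | VC [15]
  [9] addr=0xf blk=3 s=1: MISS | VC [15, 11]
  [10] addr=0x17 blk=5 s=1: MISS | VC [15, 11, 3]
  [11] addr=0xf blk=3 s=1: VC-HIT | VC [15, 11, 5]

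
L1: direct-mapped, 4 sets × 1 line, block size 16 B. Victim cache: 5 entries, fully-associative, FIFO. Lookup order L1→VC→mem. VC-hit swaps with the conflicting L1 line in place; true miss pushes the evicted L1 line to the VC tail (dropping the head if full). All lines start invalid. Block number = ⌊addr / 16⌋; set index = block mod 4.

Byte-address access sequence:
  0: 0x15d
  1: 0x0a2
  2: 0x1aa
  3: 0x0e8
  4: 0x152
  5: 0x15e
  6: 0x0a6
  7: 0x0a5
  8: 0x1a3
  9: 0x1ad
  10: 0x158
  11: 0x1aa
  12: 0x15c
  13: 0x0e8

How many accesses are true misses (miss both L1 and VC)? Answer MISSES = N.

0: 0x15d (blk 21, set 1) → MISS  vc=[]
1: 0xa2 (blk 10, set 2) → MISS  vc=[]
2: 0x1aa (blk 26, set 2) → MISS  vc=[10]
3: 0xe8 (blk 14, set 2) → MISS  vc=[10, 26]
4: 0x152 (blk 21, set 1) → L1-HIT  vc=[10, 26]
5: 0x15e (blk 21, set 1) → L1-HIT  vc=[10, 26]
6: 0xa6 (blk 10, set 2) → VC-HIT  vc=[14, 26]
7: 0xa5 (blk 10, set 2) → L1-HIT  vc=[14, 26]
8: 0x1a3 (blk 26, set 2) → VC-HIT  vc=[14, 10]
9: 0x1ad (blk 26, set 2) → L1-HIT  vc=[14, 10]
10: 0x158 (blk 21, set 1) → L1-HIT  vc=[14, 10]
11: 0x1aa (blk 26, set 2) → L1-HIT  vc=[14, 10]
12: 0x15c (blk 21, set 1) → L1-HIT  vc=[14, 10]
13: 0xe8 (blk 14, set 2) → VC-HIT  vc=[26, 10]

MISSES = 4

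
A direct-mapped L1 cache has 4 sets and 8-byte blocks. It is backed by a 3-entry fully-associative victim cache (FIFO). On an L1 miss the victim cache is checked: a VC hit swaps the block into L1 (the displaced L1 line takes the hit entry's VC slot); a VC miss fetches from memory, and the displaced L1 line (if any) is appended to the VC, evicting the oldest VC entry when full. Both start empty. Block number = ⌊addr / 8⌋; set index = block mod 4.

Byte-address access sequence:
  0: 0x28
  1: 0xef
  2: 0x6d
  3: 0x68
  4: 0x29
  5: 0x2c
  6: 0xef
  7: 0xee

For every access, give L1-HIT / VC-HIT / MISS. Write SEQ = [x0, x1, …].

SEQ = [MISS, MISS, MISS, L1-HIT, VC-HIT, L1-HIT, VC-HIT, L1-HIT]

#0 0x28→b5/s1 MISS; vc=[]
#1 0xef→b29/s1 MISS; vc=[5]
#2 0x6d→b13/s1 MISS; vc=[5,29]
#3 0x68→b13/s1 L1-HIT; vc=[5,29]
#4 0x29→b5/s1 VC-HIT; vc=[13,29]
#5 0x2c→b5/s1 L1-HIT; vc=[13,29]
#6 0xef→b29/s1 VC-HIT; vc=[13,5]
#7 0xee→b29/s1 L1-HIT; vc=[13,5]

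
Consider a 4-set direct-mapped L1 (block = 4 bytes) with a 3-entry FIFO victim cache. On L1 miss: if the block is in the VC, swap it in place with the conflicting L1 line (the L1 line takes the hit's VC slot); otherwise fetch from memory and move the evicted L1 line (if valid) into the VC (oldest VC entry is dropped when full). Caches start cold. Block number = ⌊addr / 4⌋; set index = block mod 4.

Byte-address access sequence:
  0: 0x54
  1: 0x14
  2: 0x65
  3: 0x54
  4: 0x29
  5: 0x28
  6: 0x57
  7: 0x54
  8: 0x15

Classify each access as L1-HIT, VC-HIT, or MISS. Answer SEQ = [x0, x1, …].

SEQ = [MISS, MISS, MISS, VC-HIT, MISS, L1-HIT, L1-HIT, L1-HIT, VC-HIT]

0: 0x54 (blk 21, set 1) → MISS  vc=[]
1: 0x14 (blk 5, set 1) → MISS  vc=[21]
2: 0x65 (blk 25, set 1) → MISS  vc=[21, 5]
3: 0x54 (blk 21, set 1) → VC-HIT  vc=[25, 5]
4: 0x29 (blk 10, set 2) → MISS  vc=[25, 5]
5: 0x28 (blk 10, set 2) → L1-HIT  vc=[25, 5]
6: 0x57 (blk 21, set 1) → L1-HIT  vc=[25, 5]
7: 0x54 (blk 21, set 1) → L1-HIT  vc=[25, 5]
8: 0x15 (blk 5, set 1) → VC-HIT  vc=[25, 21]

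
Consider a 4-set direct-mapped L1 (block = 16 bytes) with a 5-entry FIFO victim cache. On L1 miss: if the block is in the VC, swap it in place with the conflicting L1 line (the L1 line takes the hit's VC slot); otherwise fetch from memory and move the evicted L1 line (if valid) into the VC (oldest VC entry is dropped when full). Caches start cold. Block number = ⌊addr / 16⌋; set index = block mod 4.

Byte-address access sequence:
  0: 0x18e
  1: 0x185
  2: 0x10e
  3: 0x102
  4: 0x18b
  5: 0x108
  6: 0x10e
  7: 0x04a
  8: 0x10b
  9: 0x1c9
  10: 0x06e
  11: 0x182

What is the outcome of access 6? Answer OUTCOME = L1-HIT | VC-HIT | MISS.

0: 0x18e (blk 24, set 0) → MISS  vc=[]
1: 0x185 (blk 24, set 0) → L1-HIT  vc=[]
2: 0x10e (blk 16, set 0) → MISS  vc=[24]
3: 0x102 (blk 16, set 0) → L1-HIT  vc=[24]
4: 0x18b (blk 24, set 0) → VC-HIT  vc=[16]
5: 0x108 (blk 16, set 0) → VC-HIT  vc=[24]
6: 0x10e (blk 16, set 0) → L1-HIT  vc=[24]
7: 0x4a (blk 4, set 0) → MISS  vc=[24, 16]
8: 0x10b (blk 16, set 0) → VC-HIT  vc=[24, 4]
9: 0x1c9 (blk 28, set 0) → MISS  vc=[24, 4, 16]
10: 0x6e (blk 6, set 2) → MISS  vc=[24, 4, 16]
11: 0x182 (blk 24, set 0) → VC-HIT  vc=[28, 4, 16]

OUTCOME = L1-HIT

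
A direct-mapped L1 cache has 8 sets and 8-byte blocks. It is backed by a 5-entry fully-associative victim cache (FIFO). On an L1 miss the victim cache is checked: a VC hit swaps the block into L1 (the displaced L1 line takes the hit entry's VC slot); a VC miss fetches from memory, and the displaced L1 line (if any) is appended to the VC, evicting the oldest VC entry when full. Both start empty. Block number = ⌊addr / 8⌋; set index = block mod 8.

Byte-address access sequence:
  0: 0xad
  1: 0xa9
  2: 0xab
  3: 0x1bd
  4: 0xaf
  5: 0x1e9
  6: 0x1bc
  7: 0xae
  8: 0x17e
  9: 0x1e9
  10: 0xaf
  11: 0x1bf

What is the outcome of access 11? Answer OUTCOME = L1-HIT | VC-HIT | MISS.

OUTCOME = VC-HIT

0: 0xad (blk 21, set 5) → MISS  vc=[]
1: 0xa9 (blk 21, set 5) → L1-HIT  vc=[]
2: 0xab (blk 21, set 5) → L1-HIT  vc=[]
3: 0x1bd (blk 55, set 7) → MISS  vc=[]
4: 0xaf (blk 21, set 5) → L1-HIT  vc=[]
5: 0x1e9 (blk 61, set 5) → MISS  vc=[21]
6: 0x1bc (blk 55, set 7) → L1-HIT  vc=[21]
7: 0xae (blk 21, set 5) → VC-HIT  vc=[61]
8: 0x17e (blk 47, set 7) → MISS  vc=[61, 55]
9: 0x1e9 (blk 61, set 5) → VC-HIT  vc=[21, 55]
10: 0xaf (blk 21, set 5) → VC-HIT  vc=[61, 55]
11: 0x1bf (blk 55, set 7) → VC-HIT  vc=[61, 47]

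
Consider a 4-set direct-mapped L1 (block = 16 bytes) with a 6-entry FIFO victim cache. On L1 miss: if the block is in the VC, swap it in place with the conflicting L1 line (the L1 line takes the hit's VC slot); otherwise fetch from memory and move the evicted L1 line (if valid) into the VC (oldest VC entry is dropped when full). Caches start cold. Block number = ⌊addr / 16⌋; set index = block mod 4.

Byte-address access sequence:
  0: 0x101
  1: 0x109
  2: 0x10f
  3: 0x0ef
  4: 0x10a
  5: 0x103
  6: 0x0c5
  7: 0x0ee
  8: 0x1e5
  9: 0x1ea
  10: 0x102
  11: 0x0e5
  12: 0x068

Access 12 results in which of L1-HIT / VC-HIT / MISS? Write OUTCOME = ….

OUTCOME = MISS

  [0] addr=0x101 blk=16 s=0: MISS | VC []
  [1] addr=0x109 blk=16 s=0: L1-HIT | VC []
  [2] addr=0x10f blk=16 s=0: L1-HIT | VC []
  [3] addr=0xef blk=14 s=2: MISS | VC []
  [4] addr=0x10a blk=16 s=0: L1-HIT | VC []
  [5] addr=0x103 blk=16 s=0: L1-HIT | VC []
  [6] addr=0xc5 blk=12 s=0: MISS | VC [16]
  [7] addr=0xee blk=14 s=2: L1-HIT | VC [16]
  [8] addr=0x1e5 blk=30 s=2: MISS | VC [16, 14]
  [9] addr=0x1ea blk=30 s=2: L1-HIT | VC [16, 14]
  [10] addr=0x102 blk=16 s=0: VC-HIT | VC [12, 14]
  [11] addr=0xe5 blk=14 s=2: VC-HIT | VC [12, 30]
  [12] addr=0x68 blk=6 s=2: MISS | VC [12, 30, 14]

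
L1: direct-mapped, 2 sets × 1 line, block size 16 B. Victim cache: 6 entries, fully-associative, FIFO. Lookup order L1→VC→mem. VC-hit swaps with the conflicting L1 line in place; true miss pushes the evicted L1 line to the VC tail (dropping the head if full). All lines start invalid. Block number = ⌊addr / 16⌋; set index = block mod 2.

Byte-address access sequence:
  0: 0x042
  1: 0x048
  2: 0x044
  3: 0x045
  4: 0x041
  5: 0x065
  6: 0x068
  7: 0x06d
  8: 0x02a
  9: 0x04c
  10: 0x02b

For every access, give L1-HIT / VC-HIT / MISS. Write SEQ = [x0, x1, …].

SEQ = [MISS, L1-HIT, L1-HIT, L1-HIT, L1-HIT, MISS, L1-HIT, L1-HIT, MISS, VC-HIT, VC-HIT]

#0 0x42→b4/s0 MISS; vc=[]
#1 0x48→b4/s0 L1-HIT; vc=[]
#2 0x44→b4/s0 L1-HIT; vc=[]
#3 0x45→b4/s0 L1-HIT; vc=[]
#4 0x41→b4/s0 L1-HIT; vc=[]
#5 0x65→b6/s0 MISS; vc=[4]
#6 0x68→b6/s0 L1-HIT; vc=[4]
#7 0x6d→b6/s0 L1-HIT; vc=[4]
#8 0x2a→b2/s0 MISS; vc=[4,6]
#9 0x4c→b4/s0 VC-HIT; vc=[2,6]
#10 0x2b→b2/s0 VC-HIT; vc=[4,6]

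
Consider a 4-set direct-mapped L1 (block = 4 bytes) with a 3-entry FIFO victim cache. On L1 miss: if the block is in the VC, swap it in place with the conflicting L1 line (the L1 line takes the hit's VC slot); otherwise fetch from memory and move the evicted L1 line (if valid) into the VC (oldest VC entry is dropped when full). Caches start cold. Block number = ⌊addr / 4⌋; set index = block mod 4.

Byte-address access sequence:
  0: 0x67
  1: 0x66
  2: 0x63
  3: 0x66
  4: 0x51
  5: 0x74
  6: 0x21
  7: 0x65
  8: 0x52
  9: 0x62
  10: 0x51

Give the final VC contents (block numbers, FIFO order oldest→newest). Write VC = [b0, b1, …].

VC = [24, 29, 8]

  [0] addr=0x67 blk=25 s=1: MISS | VC []
  [1] addr=0x66 blk=25 s=1: L1-HIT | VC []
  [2] addr=0x63 blk=24 s=0: MISS | VC []
  [3] addr=0x66 blk=25 s=1: L1-HIT | VC []
  [4] addr=0x51 blk=20 s=0: MISS | VC [24]
  [5] addr=0x74 blk=29 s=1: MISS | VC [24, 25]
  [6] addr=0x21 blk=8 s=0: MISS | VC [24, 25, 20]
  [7] addr=0x65 blk=25 s=1: VC-HIT | VC [24, 29, 20]
  [8] addr=0x52 blk=20 s=0: VC-HIT | VC [24, 29, 8]
  [9] addr=0x62 blk=24 s=0: VC-HIT | VC [20, 29, 8]
  [10] addr=0x51 blk=20 s=0: VC-HIT | VC [24, 29, 8]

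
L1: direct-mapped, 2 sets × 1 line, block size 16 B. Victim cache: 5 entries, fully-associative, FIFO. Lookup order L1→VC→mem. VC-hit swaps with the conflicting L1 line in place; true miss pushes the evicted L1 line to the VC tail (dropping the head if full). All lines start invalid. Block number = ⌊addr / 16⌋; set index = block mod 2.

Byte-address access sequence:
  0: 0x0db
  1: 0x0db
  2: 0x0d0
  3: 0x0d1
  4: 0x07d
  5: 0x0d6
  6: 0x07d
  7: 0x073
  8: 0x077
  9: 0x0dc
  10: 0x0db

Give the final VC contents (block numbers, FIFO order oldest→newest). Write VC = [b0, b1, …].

0: 0xdb (blk 13, set 1) → MISS  vc=[]
1: 0xdb (blk 13, set 1) → L1-HIT  vc=[]
2: 0xd0 (blk 13, set 1) → L1-HIT  vc=[]
3: 0xd1 (blk 13, set 1) → L1-HIT  vc=[]
4: 0x7d (blk 7, set 1) → MISS  vc=[13]
5: 0xd6 (blk 13, set 1) → VC-HIT  vc=[7]
6: 0x7d (blk 7, set 1) → VC-HIT  vc=[13]
7: 0x73 (blk 7, set 1) → L1-HIT  vc=[13]
8: 0x77 (blk 7, set 1) → L1-HIT  vc=[13]
9: 0xdc (blk 13, set 1) → VC-HIT  vc=[7]
10: 0xdb (blk 13, set 1) → L1-HIT  vc=[7]

VC = [7]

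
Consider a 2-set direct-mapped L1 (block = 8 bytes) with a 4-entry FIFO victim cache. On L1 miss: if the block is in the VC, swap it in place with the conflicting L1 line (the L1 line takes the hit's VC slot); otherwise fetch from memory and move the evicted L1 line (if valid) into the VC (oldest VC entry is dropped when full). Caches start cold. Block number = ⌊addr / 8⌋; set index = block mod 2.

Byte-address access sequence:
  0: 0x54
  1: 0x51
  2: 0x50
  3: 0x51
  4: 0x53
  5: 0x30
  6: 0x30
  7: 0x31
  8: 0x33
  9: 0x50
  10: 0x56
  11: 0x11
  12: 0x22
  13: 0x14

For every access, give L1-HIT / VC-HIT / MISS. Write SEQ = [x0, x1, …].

0: 0x54 (blk 10, set 0) → MISS  vc=[]
1: 0x51 (blk 10, set 0) → L1-HIT  vc=[]
2: 0x50 (blk 10, set 0) → L1-HIT  vc=[]
3: 0x51 (blk 10, set 0) → L1-HIT  vc=[]
4: 0x53 (blk 10, set 0) → L1-HIT  vc=[]
5: 0x30 (blk 6, set 0) → MISS  vc=[10]
6: 0x30 (blk 6, set 0) → L1-HIT  vc=[10]
7: 0x31 (blk 6, set 0) → L1-HIT  vc=[10]
8: 0x33 (blk 6, set 0) → L1-HIT  vc=[10]
9: 0x50 (blk 10, set 0) → VC-HIT  vc=[6]
10: 0x56 (blk 10, set 0) → L1-HIT  vc=[6]
11: 0x11 (blk 2, set 0) → MISS  vc=[6, 10]
12: 0x22 (blk 4, set 0) → MISS  vc=[6, 10, 2]
13: 0x14 (blk 2, set 0) → VC-HIT  vc=[6, 10, 4]

SEQ = [MISS, L1-HIT, L1-HIT, L1-HIT, L1-HIT, MISS, L1-HIT, L1-HIT, L1-HIT, VC-HIT, L1-HIT, MISS, MISS, VC-HIT]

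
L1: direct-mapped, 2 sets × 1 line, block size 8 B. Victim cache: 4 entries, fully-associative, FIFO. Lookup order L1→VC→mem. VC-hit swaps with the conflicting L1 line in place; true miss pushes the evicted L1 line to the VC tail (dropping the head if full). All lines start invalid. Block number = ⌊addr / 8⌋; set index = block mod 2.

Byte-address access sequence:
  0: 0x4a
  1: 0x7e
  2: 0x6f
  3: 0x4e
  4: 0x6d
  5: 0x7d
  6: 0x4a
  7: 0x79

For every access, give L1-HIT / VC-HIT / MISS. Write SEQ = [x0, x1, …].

  [0] addr=0x4a blk=9 s=1: MISS | VC []
  [1] addr=0x7e blk=15 s=1: MISS | VC [9]
  [2] addr=0x6f blk=13 s=1: MISS | VC [9, 15]
  [3] addr=0x4e blk=9 s=1: VC-HIT | VC [13, 15]
  [4] addr=0x6d blk=13 s=1: VC-HIT | VC [9, 15]
  [5] addr=0x7d blk=15 s=1: VC-HIT | VC [9, 13]
  [6] addr=0x4a blk=9 s=1: VC-HIT | VC [15, 13]
  [7] addr=0x79 blk=15 s=1: VC-HIT | VC [9, 13]

SEQ = [MISS, MISS, MISS, VC-HIT, VC-HIT, VC-HIT, VC-HIT, VC-HIT]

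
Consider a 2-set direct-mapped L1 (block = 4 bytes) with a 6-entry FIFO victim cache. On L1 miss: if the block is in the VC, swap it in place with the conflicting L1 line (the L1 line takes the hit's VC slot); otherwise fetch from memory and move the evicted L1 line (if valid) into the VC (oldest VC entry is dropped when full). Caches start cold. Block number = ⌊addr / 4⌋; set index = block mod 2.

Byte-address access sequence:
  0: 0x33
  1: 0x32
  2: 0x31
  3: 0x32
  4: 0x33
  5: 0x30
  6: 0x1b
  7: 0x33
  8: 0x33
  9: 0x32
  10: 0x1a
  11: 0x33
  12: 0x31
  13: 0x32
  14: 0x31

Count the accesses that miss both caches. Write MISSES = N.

0: 0x33 (blk 12, set 0) → MISS  vc=[]
1: 0x32 (blk 12, set 0) → L1-HIT  vc=[]
2: 0x31 (blk 12, set 0) → L1-HIT  vc=[]
3: 0x32 (blk 12, set 0) → L1-HIT  vc=[]
4: 0x33 (blk 12, set 0) → L1-HIT  vc=[]
5: 0x30 (blk 12, set 0) → L1-HIT  vc=[]
6: 0x1b (blk 6, set 0) → MISS  vc=[12]
7: 0x33 (blk 12, set 0) → VC-HIT  vc=[6]
8: 0x33 (blk 12, set 0) → L1-HIT  vc=[6]
9: 0x32 (blk 12, set 0) → L1-HIT  vc=[6]
10: 0x1a (blk 6, set 0) → VC-HIT  vc=[12]
11: 0x33 (blk 12, set 0) → VC-HIT  vc=[6]
12: 0x31 (blk 12, set 0) → L1-HIT  vc=[6]
13: 0x32 (blk 12, set 0) → L1-HIT  vc=[6]
14: 0x31 (blk 12, set 0) → L1-HIT  vc=[6]

MISSES = 2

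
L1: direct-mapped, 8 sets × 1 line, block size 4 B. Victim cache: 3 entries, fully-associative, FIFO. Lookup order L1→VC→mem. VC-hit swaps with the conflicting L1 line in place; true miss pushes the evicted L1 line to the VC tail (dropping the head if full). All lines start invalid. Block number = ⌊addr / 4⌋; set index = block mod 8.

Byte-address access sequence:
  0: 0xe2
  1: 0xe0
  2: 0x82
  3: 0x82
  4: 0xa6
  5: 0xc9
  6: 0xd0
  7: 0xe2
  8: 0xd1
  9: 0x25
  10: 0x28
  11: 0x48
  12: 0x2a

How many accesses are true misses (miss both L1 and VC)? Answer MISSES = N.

MISSES = 8

#0 0xe2→b56/s0 MISS; vc=[]
#1 0xe0→b56/s0 L1-HIT; vc=[]
#2 0x82→b32/s0 MISS; vc=[56]
#3 0x82→b32/s0 L1-HIT; vc=[56]
#4 0xa6→b41/s1 MISS; vc=[56]
#5 0xc9→b50/s2 MISS; vc=[56]
#6 0xd0→b52/s4 MISS; vc=[56]
#7 0xe2→b56/s0 VC-HIT; vc=[32]
#8 0xd1→b52/s4 L1-HIT; vc=[32]
#9 0x25→b9/s1 MISS; vc=[32,41]
#10 0x28→b10/s2 MISS; vc=[32,41,50]
#11 0x48→b18/s2 MISS; vc=[41,50,10]
#12 0x2a→b10/s2 VC-HIT; vc=[41,50,18]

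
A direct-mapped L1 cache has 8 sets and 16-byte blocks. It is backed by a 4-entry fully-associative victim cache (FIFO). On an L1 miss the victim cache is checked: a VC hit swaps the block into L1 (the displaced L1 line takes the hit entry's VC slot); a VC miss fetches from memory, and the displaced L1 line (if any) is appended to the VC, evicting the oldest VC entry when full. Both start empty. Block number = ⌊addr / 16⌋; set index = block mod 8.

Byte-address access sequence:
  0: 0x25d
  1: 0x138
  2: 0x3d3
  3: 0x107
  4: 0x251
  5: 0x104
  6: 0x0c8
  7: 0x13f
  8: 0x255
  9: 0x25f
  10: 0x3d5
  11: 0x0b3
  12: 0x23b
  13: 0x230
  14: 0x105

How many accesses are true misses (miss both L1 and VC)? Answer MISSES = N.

MISSES = 7

#0 0x25d→b37/s5 MISS; vc=[]
#1 0x138→b19/s3 MISS; vc=[]
#2 0x3d3→b61/s5 MISS; vc=[37]
#3 0x107→b16/s0 MISS; vc=[37]
#4 0x251→b37/s5 VC-HIT; vc=[61]
#5 0x104→b16/s0 L1-HIT; vc=[61]
#6 0xc8→b12/s4 MISS; vc=[61]
#7 0x13f→b19/s3 L1-HIT; vc=[61]
#8 0x255→b37/s5 L1-HIT; vc=[61]
#9 0x25f→b37/s5 L1-HIT; vc=[61]
#10 0x3d5→b61/s5 VC-HIT; vc=[37]
#11 0xb3→b11/s3 MISS; vc=[37,19]
#12 0x23b→b35/s3 MISS; vc=[37,19,11]
#13 0x230→b35/s3 L1-HIT; vc=[37,19,11]
#14 0x105→b16/s0 L1-HIT; vc=[37,19,11]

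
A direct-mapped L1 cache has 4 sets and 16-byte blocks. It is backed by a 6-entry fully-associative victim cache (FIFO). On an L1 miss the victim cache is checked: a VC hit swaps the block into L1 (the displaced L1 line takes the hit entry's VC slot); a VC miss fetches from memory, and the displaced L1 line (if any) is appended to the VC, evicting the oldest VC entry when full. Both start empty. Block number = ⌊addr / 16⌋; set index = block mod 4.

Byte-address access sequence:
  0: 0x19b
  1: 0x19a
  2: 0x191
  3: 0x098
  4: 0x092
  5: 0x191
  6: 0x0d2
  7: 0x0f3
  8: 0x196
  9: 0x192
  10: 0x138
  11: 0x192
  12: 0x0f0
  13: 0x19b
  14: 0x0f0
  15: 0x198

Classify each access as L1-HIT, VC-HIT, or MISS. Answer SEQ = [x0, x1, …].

  [0] addr=0x19b blk=25 s=1: MISS | VC []
  [1] addr=0x19a blk=25 s=1: L1-HIT | VC []
  [2] addr=0x191 blk=25 s=1: L1-HIT | VC []
  [3] addr=0x98 blk=9 s=1: MISS | VC [25]
  [4] addr=0x92 blk=9 s=1: L1-HIT | VC [25]
  [5] addr=0x191 blk=25 s=1: VC-HIT | VC [9]
  [6] addr=0xd2 blk=13 s=1: MISS | VC [9, 25]
  [7] addr=0xf3 blk=15 s=3: MISS | VC [9, 25]
  [8] addr=0x196 blk=25 s=1: VC-HIT | VC [9, 13]
  [9] addr=0x192 blk=25 s=1: L1-HIT | VC [9, 13]
  [10] addr=0x138 blk=19 s=3: MISS | VC [9, 13, 15]
  [11] addr=0x192 blk=25 s=1: L1-HIT | VC [9, 13, 15]
  [12] addr=0xf0 blk=15 s=3: VC-HIT | VC [9, 13, 19]
  [13] addr=0x19b blk=25 s=1: L1-HIT | VC [9, 13, 19]
  [14] addr=0xf0 blk=15 s=3: L1-HIT | VC [9, 13, 19]
  [15] addr=0x198 blk=25 s=1: L1-HIT | VC [9, 13, 19]

SEQ = [MISS, L1-HIT, L1-HIT, MISS, L1-HIT, VC-HIT, MISS, MISS, VC-HIT, L1-HIT, MISS, L1-HIT, VC-HIT, L1-HIT, L1-HIT, L1-HIT]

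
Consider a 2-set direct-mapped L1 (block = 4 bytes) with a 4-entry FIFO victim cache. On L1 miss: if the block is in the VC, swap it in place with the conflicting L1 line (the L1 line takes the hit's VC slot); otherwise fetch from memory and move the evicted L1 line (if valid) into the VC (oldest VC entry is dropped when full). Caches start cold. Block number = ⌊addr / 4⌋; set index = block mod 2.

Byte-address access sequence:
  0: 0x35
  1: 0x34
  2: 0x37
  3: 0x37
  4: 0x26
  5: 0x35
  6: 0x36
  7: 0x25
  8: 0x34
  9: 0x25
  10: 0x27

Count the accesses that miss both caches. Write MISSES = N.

  [0] addr=0x35 blk=13 s=1: MISS | VC []
  [1] addr=0x34 blk=13 s=1: L1-HIT | VC []
  [2] addr=0x37 blk=13 s=1: L1-HIT | VC []
  [3] addr=0x37 blk=13 s=1: L1-HIT | VC []
  [4] addr=0x26 blk=9 s=1: MISS | VC [13]
  [5] addr=0x35 blk=13 s=1: VC-HIT | VC [9]
  [6] addr=0x36 blk=13 s=1: L1-HIT | VC [9]
  [7] addr=0x25 blk=9 s=1: VC-HIT | VC [13]
  [8] addr=0x34 blk=13 s=1: VC-HIT | VC [9]
  [9] addr=0x25 blk=9 s=1: VC-HIT | VC [13]
  [10] addr=0x27 blk=9 s=1: L1-HIT | VC [13]

MISSES = 2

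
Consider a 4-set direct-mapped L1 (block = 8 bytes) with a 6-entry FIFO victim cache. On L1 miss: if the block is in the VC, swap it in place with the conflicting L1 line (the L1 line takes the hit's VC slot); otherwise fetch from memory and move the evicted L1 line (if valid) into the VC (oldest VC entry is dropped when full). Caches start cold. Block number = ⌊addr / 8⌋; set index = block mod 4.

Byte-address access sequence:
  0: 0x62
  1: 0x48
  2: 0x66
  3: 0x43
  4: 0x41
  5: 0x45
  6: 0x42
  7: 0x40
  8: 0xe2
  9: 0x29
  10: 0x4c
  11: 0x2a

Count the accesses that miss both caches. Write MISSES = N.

MISSES = 5

  [0] addr=0x62 blk=12 s=0: MISS | VC []
  [1] addr=0x48 blk=9 s=1: MISS | VC []
  [2] addr=0x66 blk=12 s=0: L1-HIT | VC []
  [3] addr=0x43 blk=8 s=0: MISS | VC [12]
  [4] addr=0x41 blk=8 s=0: L1-HIT | VC [12]
  [5] addr=0x45 blk=8 s=0: L1-HIT | VC [12]
  [6] addr=0x42 blk=8 s=0: L1-HIT | VC [12]
  [7] addr=0x40 blk=8 s=0: L1-HIT | VC [12]
  [8] addr=0xe2 blk=28 s=0: MISS | VC [12, 8]
  [9] addr=0x29 blk=5 s=1: MISS | VC [12, 8, 9]
  [10] addr=0x4c blk=9 s=1: VC-HIT | VC [12, 8, 5]
  [11] addr=0x2a blk=5 s=1: VC-HIT | VC [12, 8, 9]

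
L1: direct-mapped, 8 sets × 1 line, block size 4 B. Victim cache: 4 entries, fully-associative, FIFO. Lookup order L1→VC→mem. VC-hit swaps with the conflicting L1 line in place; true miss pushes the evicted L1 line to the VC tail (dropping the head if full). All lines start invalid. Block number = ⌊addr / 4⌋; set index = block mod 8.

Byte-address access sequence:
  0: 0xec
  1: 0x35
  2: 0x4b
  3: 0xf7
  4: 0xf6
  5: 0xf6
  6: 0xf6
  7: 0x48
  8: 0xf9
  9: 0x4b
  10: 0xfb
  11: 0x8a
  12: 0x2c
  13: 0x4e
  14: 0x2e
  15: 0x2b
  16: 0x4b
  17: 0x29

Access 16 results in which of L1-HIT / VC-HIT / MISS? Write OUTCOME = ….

OUTCOME = VC-HIT

  [0] addr=0xec blk=59 s=3: MISS | VC []
  [1] addr=0x35 blk=13 s=5: MISS | VC []
  [2] addr=0x4b blk=18 s=2: MISS | VC []
  [3] addr=0xf7 blk=61 s=5: MISS | VC [13]
  [4] addr=0xf6 blk=61 s=5: L1-HIT | VC [13]
  [5] addr=0xf6 blk=61 s=5: L1-HIT | VC [13]
  [6] addr=0xf6 blk=61 s=5: L1-HIT | VC [13]
  [7] addr=0x48 blk=18 s=2: L1-HIT | VC [13]
  [8] addr=0xf9 blk=62 s=6: MISS | VC [13]
  [9] addr=0x4b blk=18 s=2: L1-HIT | VC [13]
  [10] addr=0xfb blk=62 s=6: L1-HIT | VC [13]
  [11] addr=0x8a blk=34 s=2: MISS | VC [13, 18]
  [12] addr=0x2c blk=11 s=3: MISS | VC [13, 18, 59]
  [13] addr=0x4e blk=19 s=3: MISS | VC [13, 18, 59, 11]
  [14] addr=0x2e blk=11 s=3: VC-HIT | VC [13, 18, 59, 19]
  [15] addr=0x2b blk=10 s=2: MISS | VC [18, 59, 19, 34]
  [16] addr=0x4b blk=18 s=2: VC-HIT | VC [10, 59, 19, 34]
  [17] addr=0x29 blk=10 s=2: VC-HIT | VC [18, 59, 19, 34]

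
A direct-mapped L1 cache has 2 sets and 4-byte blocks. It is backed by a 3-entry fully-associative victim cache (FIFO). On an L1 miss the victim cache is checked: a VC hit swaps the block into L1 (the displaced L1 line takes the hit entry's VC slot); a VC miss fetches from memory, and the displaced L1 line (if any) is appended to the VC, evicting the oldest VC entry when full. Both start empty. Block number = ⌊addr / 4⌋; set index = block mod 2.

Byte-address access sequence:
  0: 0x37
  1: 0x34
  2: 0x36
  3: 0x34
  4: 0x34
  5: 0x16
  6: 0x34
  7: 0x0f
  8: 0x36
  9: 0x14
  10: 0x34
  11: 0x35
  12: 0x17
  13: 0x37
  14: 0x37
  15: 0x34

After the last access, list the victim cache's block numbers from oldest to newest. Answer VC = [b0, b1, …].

  [0] addr=0x37 blk=13 s=1: MISS | VC []
  [1] addr=0x34 blk=13 s=1: L1-HIT | VC []
  [2] addr=0x36 blk=13 s=1: L1-HIT | VC []
  [3] addr=0x34 blk=13 s=1: L1-HIT | VC []
  [4] addr=0x34 blk=13 s=1: L1-HIT | VC []
  [5] addr=0x16 blk=5 s=1: MISS | VC [13]
  [6] addr=0x34 blk=13 s=1: VC-HIT | VC [5]
  [7] addr=0xf blk=3 s=1: MISS | VC [5, 13]
  [8] addr=0x36 blk=13 s=1: VC-HIT | VC [5, 3]
  [9] addr=0x14 blk=5 s=1: VC-HIT | VC [13, 3]
  [10] addr=0x34 blk=13 s=1: VC-HIT | VC [5, 3]
  [11] addr=0x35 blk=13 s=1: L1-HIT | VC [5, 3]
  [12] addr=0x17 blk=5 s=1: VC-HIT | VC [13, 3]
  [13] addr=0x37 blk=13 s=1: VC-HIT | VC [5, 3]
  [14] addr=0x37 blk=13 s=1: L1-HIT | VC [5, 3]
  [15] addr=0x34 blk=13 s=1: L1-HIT | VC [5, 3]

VC = [5, 3]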